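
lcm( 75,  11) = 825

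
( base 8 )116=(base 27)2o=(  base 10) 78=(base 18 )46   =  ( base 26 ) 30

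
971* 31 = 30101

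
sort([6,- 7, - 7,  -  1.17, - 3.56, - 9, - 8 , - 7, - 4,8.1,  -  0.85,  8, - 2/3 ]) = [  -  9, - 8,  -  7, - 7, - 7 , - 4, - 3.56,-1.17, - 0.85,  -  2/3,  6, 8,8.1 ]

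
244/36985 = 244/36985 = 0.01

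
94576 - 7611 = 86965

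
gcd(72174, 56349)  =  3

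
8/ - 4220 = - 2/1055=-0.00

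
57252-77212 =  - 19960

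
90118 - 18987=71131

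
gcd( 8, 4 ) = 4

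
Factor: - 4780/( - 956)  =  5^1 = 5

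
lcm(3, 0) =0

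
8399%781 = 589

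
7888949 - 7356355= 532594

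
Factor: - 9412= - 2^2*13^1*181^1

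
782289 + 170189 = 952478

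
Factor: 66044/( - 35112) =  - 2^( - 1)*3^ ( - 1 )*7^( - 1)*79^1 =- 79/42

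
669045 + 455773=1124818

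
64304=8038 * 8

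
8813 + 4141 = 12954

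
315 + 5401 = 5716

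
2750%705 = 635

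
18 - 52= -34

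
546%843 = 546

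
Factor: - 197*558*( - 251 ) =2^1*3^2*31^1*197^1*251^1 =27591426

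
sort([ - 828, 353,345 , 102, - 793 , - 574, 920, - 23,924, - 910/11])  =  [ - 828 ,- 793, - 574, - 910/11, - 23, 102, 345, 353, 920,924]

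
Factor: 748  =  2^2*11^1*17^1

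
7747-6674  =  1073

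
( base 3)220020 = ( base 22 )17G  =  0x28E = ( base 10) 654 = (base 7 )1623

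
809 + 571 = 1380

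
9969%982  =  149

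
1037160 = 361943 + 675217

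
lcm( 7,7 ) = 7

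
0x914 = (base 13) 109a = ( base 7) 6530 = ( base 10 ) 2324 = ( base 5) 33244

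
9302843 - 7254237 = 2048606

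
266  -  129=137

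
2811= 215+2596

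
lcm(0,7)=0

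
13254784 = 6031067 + 7223717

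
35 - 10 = 25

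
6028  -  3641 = 2387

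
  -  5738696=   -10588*542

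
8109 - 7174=935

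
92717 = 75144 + 17573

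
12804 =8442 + 4362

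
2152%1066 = 20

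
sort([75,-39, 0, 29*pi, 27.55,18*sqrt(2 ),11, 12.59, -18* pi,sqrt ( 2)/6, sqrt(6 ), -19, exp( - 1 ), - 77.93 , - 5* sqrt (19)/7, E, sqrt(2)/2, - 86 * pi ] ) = [ - 86 * pi, -77.93,-18 *pi,-39, - 19, - 5  *sqrt( 19)/7, 0, sqrt (2)/6, exp (- 1), sqrt( 2 ) /2,sqrt(6), E, 11, 12.59,18*sqrt( 2 ),27.55, 75, 29*pi ] 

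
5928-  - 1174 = 7102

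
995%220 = 115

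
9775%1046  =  361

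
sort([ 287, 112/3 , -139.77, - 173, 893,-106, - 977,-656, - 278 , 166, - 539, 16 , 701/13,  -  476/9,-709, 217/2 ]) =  [  -  977,  -  709 ,  -  656, - 539, - 278, -173, - 139.77,-106,-476/9, 16, 112/3 , 701/13, 217/2,166 , 287,893] 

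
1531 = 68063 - 66532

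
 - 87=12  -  99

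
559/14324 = 559/14324 = 0.04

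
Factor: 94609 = 37^1*2557^1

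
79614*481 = 38294334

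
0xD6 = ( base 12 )15a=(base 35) 64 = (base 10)214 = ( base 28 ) 7I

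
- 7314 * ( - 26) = 190164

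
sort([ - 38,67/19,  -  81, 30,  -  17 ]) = [ -81,-38, - 17,67/19,  30 ] 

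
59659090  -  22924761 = 36734329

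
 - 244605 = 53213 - 297818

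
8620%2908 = 2804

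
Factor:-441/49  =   - 9=- 3^2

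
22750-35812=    - 13062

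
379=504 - 125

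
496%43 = 23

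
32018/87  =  32018/87 = 368.02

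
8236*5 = 41180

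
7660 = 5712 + 1948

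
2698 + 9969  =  12667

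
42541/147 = 42541/147 = 289.39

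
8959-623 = 8336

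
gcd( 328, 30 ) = 2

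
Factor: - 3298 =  - 2^1 * 17^1*97^1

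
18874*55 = 1038070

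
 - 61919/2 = -61919/2 = - 30959.50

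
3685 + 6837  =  10522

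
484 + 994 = 1478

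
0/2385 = 0=0.00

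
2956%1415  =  126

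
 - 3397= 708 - 4105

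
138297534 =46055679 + 92241855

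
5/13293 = 5/13293= 0.00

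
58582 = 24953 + 33629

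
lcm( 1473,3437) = 10311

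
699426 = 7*99918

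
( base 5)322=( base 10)87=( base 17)52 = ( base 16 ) 57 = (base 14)63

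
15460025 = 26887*575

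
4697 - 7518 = -2821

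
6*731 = 4386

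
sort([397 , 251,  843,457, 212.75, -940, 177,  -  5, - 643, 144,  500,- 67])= [ - 940, - 643,-67, - 5,144, 177, 212.75, 251, 397, 457, 500, 843]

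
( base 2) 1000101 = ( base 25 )2j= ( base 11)63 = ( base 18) 3f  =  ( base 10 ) 69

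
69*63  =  4347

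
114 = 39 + 75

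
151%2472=151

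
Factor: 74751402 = 2^1* 3^1*11^1*1132597^1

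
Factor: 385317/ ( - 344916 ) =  - 2^(  -  2)*3^2*11^( - 1)*13^ ( - 1 ) * 71^1  =  -  639/572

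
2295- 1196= 1099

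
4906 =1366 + 3540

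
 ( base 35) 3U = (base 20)6F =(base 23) 5K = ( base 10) 135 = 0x87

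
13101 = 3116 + 9985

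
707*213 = 150591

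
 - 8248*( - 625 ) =5155000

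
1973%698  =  577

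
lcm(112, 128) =896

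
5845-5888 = - 43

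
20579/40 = 514 + 19/40 = 514.48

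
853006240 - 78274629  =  774731611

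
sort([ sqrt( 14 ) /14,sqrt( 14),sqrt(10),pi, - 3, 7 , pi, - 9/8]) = [ - 3, - 9/8, sqrt( 14) /14,pi,pi, sqrt( 10),sqrt(14),7 ] 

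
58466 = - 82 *(-713 ) 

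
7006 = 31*226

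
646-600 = 46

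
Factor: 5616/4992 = 9/8 = 2^(- 3 )*3^2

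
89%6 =5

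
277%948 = 277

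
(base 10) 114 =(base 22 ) 54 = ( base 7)222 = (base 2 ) 1110010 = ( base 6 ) 310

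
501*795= 398295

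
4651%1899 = 853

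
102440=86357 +16083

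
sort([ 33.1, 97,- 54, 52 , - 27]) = [ - 54,  -  27, 33.1, 52, 97]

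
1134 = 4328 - 3194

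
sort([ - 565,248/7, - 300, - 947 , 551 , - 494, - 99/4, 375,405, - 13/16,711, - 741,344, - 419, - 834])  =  [ - 947 ,-834, - 741 , - 565, - 494, - 419, - 300,-99/4, - 13/16,248/7,  344,375,405, 551, 711]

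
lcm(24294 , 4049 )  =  24294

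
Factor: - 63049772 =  - 2^2*15762443^1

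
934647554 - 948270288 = - 13622734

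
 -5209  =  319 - 5528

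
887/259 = 3 + 110/259 = 3.42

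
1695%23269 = 1695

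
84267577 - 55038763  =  29228814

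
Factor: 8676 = 2^2 *3^2* 241^1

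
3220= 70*46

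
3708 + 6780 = 10488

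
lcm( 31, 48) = 1488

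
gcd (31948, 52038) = 98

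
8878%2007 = 850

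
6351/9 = 2117/3 = 705.67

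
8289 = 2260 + 6029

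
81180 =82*990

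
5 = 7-2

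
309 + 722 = 1031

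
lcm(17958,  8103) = 664446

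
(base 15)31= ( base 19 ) 28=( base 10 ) 46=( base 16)2E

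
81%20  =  1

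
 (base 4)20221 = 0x229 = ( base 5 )4203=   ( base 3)202111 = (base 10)553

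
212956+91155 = 304111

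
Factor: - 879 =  - 3^1 * 293^1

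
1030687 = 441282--589405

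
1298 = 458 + 840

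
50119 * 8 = 400952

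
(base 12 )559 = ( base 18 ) 27f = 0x315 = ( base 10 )789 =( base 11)658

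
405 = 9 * 45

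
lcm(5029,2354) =110638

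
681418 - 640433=40985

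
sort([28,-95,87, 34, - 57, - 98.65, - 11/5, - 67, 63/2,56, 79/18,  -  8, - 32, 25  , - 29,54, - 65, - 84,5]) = [ - 98.65,  -  95,-84, - 67, - 65, - 57,-32 , - 29 , -8, - 11/5,79/18,5, 25,28,  63/2 , 34 , 54,56, 87]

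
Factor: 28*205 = 5740 = 2^2*5^1*7^1*41^1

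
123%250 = 123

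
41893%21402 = 20491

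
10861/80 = 10861/80=135.76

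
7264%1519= 1188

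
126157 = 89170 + 36987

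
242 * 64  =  15488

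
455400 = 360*1265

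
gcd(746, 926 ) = 2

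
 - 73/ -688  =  73/688 = 0.11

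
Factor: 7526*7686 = 57844836 = 2^2 * 3^2*7^1*53^1*61^1*71^1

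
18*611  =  10998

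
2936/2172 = 734/543 = 1.35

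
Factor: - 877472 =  - 2^5*17^1*1613^1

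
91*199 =18109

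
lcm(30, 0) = 0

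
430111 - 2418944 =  - 1988833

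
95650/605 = 19130/121 = 158.10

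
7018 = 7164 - 146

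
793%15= 13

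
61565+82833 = 144398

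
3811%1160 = 331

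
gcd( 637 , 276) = 1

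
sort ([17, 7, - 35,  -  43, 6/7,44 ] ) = [ - 43, - 35,6/7,7, 17 , 44]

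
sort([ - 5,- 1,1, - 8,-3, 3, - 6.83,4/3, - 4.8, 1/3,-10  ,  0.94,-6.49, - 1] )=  [ - 10, - 8,  -  6.83, - 6.49, - 5,- 4.8 , - 3, - 1,-1,1/3, 0.94,  1,4/3, 3]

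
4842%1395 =657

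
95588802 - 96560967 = - 972165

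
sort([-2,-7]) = [-7, - 2]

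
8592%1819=1316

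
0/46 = 0 = 0.00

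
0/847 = 0 =0.00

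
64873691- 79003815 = -14130124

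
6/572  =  3/286 =0.01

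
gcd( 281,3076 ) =1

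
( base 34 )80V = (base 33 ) 8h6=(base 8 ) 22077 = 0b10010000111111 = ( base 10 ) 9279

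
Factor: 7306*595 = 4347070=2^1*5^1*7^1  *13^1*17^1*281^1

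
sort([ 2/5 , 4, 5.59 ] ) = [2/5,4,5.59]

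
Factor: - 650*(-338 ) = 2^2*5^2*13^3 =219700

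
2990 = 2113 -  - 877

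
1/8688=1/8688 = 0.00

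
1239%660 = 579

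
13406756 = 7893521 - -5513235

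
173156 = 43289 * 4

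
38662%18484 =1694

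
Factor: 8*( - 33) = - 264 = -  2^3*3^1*11^1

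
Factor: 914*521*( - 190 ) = -90476860= - 2^2*  5^1*19^1*457^1*521^1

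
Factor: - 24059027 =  - 569^1*42283^1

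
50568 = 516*98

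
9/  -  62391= - 3/20797=- 0.00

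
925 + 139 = 1064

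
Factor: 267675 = 3^1*5^2*43^1 * 83^1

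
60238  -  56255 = 3983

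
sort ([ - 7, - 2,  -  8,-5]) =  [-8,  -  7, - 5, - 2] 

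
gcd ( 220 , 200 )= 20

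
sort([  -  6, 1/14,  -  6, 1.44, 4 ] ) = [ - 6, -6, 1/14,1.44, 4 ] 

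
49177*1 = 49177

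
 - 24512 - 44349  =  -68861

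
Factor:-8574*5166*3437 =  - 2^2 *3^3*7^2*41^1*491^1 * 1429^1 = -152236017108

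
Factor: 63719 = 63719^1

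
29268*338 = 9892584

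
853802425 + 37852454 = 891654879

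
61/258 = 61/258 = 0.24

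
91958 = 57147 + 34811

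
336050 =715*470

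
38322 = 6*6387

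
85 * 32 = 2720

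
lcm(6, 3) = 6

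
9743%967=73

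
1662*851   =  1414362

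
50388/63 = 799 + 17/21 = 799.81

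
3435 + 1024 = 4459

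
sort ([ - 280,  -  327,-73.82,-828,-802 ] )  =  [ - 828 ,-802, - 327, - 280, - 73.82]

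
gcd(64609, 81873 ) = 1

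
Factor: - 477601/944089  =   - 29^1*43^1*47^( - 1)*53^( - 1)*379^( - 1 ) * 383^1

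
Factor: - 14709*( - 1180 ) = 2^2 * 3^1*5^1*59^1*4903^1= 17356620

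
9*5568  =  50112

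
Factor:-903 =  - 3^1 * 7^1 * 43^1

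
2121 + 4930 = 7051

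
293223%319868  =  293223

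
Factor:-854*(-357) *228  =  69512184 =2^3*3^2*7^2*17^1*19^1*61^1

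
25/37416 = 25/37416 =0.00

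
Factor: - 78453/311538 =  - 2^(-1)*3^1 * 23^1*137^(-1) = -69/274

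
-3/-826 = 3/826 = 0.00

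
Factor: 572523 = 3^1*7^1 * 137^1*199^1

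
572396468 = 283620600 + 288775868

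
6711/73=91 + 68/73 = 91.93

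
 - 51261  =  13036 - 64297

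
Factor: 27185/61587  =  3^ ( - 3) * 5^1*2281^( - 1 )*5437^1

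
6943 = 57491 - 50548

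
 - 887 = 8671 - 9558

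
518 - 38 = 480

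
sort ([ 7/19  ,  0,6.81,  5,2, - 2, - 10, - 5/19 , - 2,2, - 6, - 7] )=[ - 10, - 7,-6,-2, - 2,  -  5/19,0,7/19, 2 , 2, 5, 6.81] 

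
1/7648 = 1/7648 = 0.00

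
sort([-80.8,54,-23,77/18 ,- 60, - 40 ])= [ - 80.8 , - 60, - 40, - 23,77/18, 54]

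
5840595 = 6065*963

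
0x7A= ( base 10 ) 122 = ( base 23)57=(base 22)5c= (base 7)233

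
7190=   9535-2345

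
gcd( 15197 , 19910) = 1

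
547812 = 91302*6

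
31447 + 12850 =44297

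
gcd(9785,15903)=19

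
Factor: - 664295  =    -  5^1 * 132859^1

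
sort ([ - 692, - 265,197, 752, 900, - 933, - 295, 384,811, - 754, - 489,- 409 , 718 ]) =[ - 933 , - 754, - 692, - 489,-409, - 295,  -  265, 197,384,718, 752 , 811,900]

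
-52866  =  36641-89507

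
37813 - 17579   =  20234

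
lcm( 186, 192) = 5952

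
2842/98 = 29  =  29.00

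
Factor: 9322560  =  2^6 * 3^3*5^1*13^1*83^1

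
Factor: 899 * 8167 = 29^1*31^1*8167^1 = 7342133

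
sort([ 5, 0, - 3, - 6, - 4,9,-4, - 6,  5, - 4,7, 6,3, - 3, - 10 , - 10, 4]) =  [ - 10, - 10,  -  6,  -  6,-4, - 4, - 4,-3,-3,0,3 , 4, 5,5,6,  7, 9 ]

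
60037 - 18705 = 41332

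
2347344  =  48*48903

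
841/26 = 841/26 = 32.35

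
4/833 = 4/833 = 0.00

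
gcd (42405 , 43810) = 5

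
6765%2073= 546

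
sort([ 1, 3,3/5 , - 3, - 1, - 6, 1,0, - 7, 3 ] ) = [ - 7, - 6, - 3,-1, 0, 3/5, 1,1,3,3] 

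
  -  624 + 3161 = 2537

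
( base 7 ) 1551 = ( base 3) 212010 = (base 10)624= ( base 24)120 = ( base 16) 270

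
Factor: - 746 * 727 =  -2^1*373^1 * 727^1  =  -  542342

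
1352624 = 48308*28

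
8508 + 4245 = 12753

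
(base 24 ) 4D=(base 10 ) 109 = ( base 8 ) 155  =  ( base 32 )3D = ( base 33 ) 3a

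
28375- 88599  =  -60224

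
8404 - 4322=4082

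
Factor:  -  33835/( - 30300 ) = 2^( - 2)*3^( - 1 ) *5^( - 1)*67^1=67/60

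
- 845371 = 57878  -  903249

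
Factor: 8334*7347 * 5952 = 2^7*3^4*31^2 * 79^1*463^1 = 364440352896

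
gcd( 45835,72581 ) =1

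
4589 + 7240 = 11829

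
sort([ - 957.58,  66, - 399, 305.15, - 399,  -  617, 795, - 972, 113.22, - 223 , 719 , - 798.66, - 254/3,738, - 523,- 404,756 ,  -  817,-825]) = [ - 972,  -  957.58, -825 ,-817, - 798.66, - 617 ,-523, - 404, - 399, - 399, - 223 , - 254/3 , 66, 113.22,305.15 , 719,738,756,795 ]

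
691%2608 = 691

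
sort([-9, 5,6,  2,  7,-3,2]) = [-9,  -  3, 2,  2,  5,6,  7]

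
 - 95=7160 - 7255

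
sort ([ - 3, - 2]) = [-3, - 2 ] 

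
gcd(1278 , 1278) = 1278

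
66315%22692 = 20931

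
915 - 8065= - 7150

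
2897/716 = 4 + 33/716  =  4.05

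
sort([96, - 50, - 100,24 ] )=[ - 100, - 50,24 , 96]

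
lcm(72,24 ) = 72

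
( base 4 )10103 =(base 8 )423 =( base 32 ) 8j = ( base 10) 275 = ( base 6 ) 1135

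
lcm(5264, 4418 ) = 247408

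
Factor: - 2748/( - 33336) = 2^( - 1)*3^( - 1 )*229^1*463^( - 1 ) = 229/2778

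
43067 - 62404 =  - 19337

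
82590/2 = 41295 = 41295.00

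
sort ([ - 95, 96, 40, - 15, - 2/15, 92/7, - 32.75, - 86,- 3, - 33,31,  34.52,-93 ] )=[ - 95, - 93, - 86, - 33, - 32.75, - 15,- 3, - 2/15 , 92/7, 31, 34.52 , 40, 96] 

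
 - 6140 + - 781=-6921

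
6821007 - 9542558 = - 2721551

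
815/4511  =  815/4511  =  0.18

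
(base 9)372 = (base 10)308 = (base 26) bm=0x134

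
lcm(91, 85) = 7735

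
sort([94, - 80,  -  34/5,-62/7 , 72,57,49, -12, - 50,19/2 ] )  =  [-80,-50,-12,-62/7,-34/5, 19/2, 49, 57,72, 94]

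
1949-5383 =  - 3434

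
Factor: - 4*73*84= - 24528 = - 2^4*3^1*7^1*73^1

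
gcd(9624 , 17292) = 12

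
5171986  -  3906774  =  1265212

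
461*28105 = 12956405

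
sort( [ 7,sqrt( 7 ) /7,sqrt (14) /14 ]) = [ sqrt(14 ) /14, sqrt( 7) /7, 7 ] 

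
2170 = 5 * 434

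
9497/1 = 9497 = 9497.00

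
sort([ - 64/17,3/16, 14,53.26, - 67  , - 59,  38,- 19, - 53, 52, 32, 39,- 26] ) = [- 67, - 59, -53,-26,  -  19,- 64/17, 3/16,14, 32, 38, 39 , 52, 53.26]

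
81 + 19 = 100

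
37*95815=3545155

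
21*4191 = 88011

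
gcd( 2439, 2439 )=2439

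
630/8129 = 630/8129 =0.08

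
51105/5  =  10221 = 10221.00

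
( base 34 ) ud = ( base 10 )1033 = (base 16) 409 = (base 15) 48d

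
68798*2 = 137596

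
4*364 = 1456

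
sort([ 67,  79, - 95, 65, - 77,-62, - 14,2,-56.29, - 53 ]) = [-95,-77, - 62, - 56.29, -53,-14,  2, 65, 67,79 ]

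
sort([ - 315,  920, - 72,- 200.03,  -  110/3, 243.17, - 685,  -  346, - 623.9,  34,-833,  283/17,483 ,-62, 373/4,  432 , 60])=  [  -  833, - 685,-623.9, - 346, - 315, - 200.03,-72, - 62, - 110/3,283/17, 34, 60, 373/4,  243.17, 432,483, 920] 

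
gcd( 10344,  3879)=1293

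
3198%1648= 1550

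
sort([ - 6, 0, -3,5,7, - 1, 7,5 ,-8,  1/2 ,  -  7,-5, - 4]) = [-8 ,-7, - 6, - 5, - 4, - 3,-1,0,1/2,  5, 5,7,7] 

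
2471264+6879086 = 9350350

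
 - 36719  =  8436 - 45155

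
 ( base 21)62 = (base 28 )4G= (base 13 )9B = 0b10000000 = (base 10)128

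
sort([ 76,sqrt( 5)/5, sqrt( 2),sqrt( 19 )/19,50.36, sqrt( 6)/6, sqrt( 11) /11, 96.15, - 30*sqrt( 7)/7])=[-30*sqrt( 7 ) /7, sqrt( 19 ) /19, sqrt( 11 ) /11,sqrt( 6)/6, sqrt( 5) /5,sqrt(2),  50.36, 76 , 96.15]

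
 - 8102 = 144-8246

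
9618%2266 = 554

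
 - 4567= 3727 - 8294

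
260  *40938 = 10643880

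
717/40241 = 717/40241 = 0.02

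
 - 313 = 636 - 949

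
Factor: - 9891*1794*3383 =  - 2^1*3^3*7^1*13^1*17^1*23^1*157^1*199^1 = - 60029487882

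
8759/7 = 1251+2/7= 1251.29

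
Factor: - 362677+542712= 5^1*36007^1 = 180035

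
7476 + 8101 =15577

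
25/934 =25/934 = 0.03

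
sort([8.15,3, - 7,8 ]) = [-7,  3, 8,8.15 ] 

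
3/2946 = 1/982=0.00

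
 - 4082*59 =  - 240838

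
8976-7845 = 1131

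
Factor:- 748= - 2^2*11^1*17^1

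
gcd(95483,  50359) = 1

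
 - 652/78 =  -9 + 25/39 = -8.36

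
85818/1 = 85818 = 85818.00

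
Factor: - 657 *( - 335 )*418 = 91999710 = 2^1*3^2*5^1 *11^1*19^1*67^1*73^1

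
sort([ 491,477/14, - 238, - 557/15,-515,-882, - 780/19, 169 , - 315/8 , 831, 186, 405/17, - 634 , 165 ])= [ - 882, - 634 , - 515,  -  238,-780/19, - 315/8,-557/15, 405/17,477/14 , 165  ,  169,186 , 491,831] 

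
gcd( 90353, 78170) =1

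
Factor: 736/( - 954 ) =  - 2^4 * 3^(-2 )*23^1*53^ ( - 1) = - 368/477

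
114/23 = 4+ 22/23 = 4.96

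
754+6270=7024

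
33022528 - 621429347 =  - 588406819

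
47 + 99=146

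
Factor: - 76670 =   -  2^1*5^1*11^1*17^1*41^1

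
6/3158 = 3/1579= 0.00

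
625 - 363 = 262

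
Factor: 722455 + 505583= 2^1*3^1*7^2 * 4177^1 =1228038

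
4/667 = 4/667=0.01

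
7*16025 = 112175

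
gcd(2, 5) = 1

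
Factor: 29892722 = 2^1*227^1* 65843^1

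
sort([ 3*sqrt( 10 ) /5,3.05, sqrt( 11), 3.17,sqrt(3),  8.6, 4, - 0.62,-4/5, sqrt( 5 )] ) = [ - 4/5, - 0.62, sqrt( 3),3*sqrt( 10 ) /5,sqrt( 5),3.05,3.17,  sqrt(11 ),4, 8.6 ]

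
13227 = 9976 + 3251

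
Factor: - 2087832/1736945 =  - 2^3*3^1*5^ ( - 1 )*7^( - 1 )*49627^( - 1)*86993^1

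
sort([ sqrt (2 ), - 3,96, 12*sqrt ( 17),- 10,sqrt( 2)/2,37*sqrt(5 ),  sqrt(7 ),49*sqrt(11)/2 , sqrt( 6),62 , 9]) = [ - 10,-3,sqrt( 2)/2,sqrt(2),sqrt(6 ), sqrt( 7 ), 9 , 12*sqrt(17 ),62,49*sqrt (11 )/2,37*sqrt ( 5 ),96 ] 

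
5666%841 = 620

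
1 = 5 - 4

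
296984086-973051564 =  - 676067478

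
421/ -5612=- 1  +  5191/5612 = - 0.08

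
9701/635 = 9701/635  =  15.28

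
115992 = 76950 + 39042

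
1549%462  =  163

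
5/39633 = 5/39633 = 0.00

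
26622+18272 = 44894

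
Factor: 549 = 3^2*61^1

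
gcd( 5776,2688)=16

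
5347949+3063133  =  8411082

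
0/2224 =0 = 0.00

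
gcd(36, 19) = 1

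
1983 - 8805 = -6822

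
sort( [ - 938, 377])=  [ - 938, 377]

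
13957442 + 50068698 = 64026140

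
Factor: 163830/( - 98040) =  - 2^( - 2 )*19^( - 1 ) *127^1 =-  127/76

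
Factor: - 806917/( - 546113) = 73^ ( - 1)*7481^( - 1)*806917^1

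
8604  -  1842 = 6762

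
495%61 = 7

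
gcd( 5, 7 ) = 1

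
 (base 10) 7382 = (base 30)862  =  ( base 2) 1110011010110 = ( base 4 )1303112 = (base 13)348B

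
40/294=20/147 = 0.14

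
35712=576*62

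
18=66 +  - 48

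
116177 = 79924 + 36253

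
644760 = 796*810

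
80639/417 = 193 + 158/417 = 193.38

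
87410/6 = 43705/3 = 14568.33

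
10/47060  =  1/4706 = 0.00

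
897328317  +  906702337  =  1804030654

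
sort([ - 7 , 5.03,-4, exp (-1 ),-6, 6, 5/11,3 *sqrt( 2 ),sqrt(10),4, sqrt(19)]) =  [ - 7,  -  6, - 4,exp ( - 1),  5/11,sqrt(10 ) , 4, 3*sqrt( 2 ), sqrt( 19 ),5.03,6]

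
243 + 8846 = 9089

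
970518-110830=859688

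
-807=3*( - 269 ) 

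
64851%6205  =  2801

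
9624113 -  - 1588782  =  11212895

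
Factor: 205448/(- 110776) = -227^(-1 ) * 421^1 = - 421/227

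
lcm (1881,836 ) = 7524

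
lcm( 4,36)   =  36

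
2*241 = 482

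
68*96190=6540920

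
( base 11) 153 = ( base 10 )179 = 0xb3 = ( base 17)a9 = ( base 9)218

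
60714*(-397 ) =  - 24103458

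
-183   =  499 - 682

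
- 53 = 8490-8543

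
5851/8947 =5851/8947 = 0.65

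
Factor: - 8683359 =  - 3^1*2894453^1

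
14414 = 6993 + 7421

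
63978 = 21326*3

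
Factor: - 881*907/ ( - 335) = 799067/335 = 5^( - 1 )*67^( - 1)*881^1*907^1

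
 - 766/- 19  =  766/19 = 40.32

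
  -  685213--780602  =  95389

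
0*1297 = 0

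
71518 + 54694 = 126212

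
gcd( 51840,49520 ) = 80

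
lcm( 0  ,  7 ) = 0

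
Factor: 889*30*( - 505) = - 13468350 = - 2^1*3^1*5^2*7^1*101^1*127^1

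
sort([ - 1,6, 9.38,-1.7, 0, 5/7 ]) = [- 1.7, - 1,0 , 5/7, 6,9.38] 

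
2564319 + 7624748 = 10189067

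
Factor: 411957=3^2*7^1*13^1*503^1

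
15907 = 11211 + 4696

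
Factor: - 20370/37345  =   - 2^1*3^1* 11^(  -  1) = - 6/11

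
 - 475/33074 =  - 1+32599/33074 = -  0.01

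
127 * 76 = 9652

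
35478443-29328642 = 6149801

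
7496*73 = 547208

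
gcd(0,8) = 8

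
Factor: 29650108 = 2^2*17^1*19^1*53^1 *433^1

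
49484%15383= 3335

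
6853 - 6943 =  - 90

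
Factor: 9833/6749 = 17^( -1)*397^( - 1 ) * 9833^1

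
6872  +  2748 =9620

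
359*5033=1806847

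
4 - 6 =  - 2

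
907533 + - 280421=627112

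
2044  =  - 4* ( - 511 ) 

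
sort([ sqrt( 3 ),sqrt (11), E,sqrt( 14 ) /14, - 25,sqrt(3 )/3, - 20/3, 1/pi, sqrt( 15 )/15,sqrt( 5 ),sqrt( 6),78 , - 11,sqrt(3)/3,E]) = [ - 25, - 11,  -  20/3,sqrt(15 ) /15, sqrt( 14) /14,1/pi,sqrt (3) /3, sqrt( 3 )/3,sqrt(3),sqrt(5 ), sqrt(6), E, E,sqrt( 11 ),78 ] 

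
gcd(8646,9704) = 2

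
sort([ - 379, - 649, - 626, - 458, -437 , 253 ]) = [-649, - 626,- 458, - 437,-379,253]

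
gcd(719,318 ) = 1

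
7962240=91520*87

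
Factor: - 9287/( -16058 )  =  2^(  -  1 ) * 7^(-1)*31^( - 1 ) * 251^1 = 251/434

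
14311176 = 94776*151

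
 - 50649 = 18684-69333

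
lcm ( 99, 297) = 297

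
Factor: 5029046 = 2^1*11^1*228593^1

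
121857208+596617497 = 718474705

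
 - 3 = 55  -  58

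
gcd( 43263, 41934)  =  3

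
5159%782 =467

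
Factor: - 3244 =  - 2^2*811^1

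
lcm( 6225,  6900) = 572700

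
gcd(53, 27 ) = 1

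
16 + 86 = 102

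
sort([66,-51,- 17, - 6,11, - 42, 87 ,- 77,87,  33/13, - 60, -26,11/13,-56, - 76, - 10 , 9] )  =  [ - 77 , - 76 , - 60 , - 56,  -  51, -42, - 26, - 17,-10 , - 6,  11/13,33/13, 9, 11,66,  87,  87 ]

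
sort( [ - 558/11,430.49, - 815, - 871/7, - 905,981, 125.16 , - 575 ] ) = [ - 905, - 815, - 575, -871/7, - 558/11, 125.16,430.49, 981]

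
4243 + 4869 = 9112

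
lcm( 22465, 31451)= 157255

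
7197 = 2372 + 4825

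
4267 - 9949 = -5682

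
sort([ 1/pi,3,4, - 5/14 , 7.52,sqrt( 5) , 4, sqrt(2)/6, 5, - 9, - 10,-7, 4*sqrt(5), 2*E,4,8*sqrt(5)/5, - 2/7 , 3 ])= [  -  10, - 9,  -  7, - 5/14, - 2/7,sqrt( 2)/6, 1/pi, sqrt(5 ), 3,3,8*sqrt(  5) /5, 4,4,4,5, 2*E,7.52,4*sqrt(5 ) ]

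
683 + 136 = 819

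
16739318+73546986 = 90286304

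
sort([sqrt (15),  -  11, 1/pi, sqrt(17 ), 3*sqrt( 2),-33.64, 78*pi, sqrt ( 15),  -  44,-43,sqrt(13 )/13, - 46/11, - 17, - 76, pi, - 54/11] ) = [ - 76,-44 , - 43, -33.64, - 17, - 11, - 54/11, - 46/11,sqrt( 13) /13, 1/pi, pi,sqrt(15 ), sqrt( 15 ), sqrt( 17),3*sqrt( 2), 78*pi]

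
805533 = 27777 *29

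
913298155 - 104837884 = 808460271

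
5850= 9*650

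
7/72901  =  7/72901  =  0.00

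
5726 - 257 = 5469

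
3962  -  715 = 3247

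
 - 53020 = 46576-99596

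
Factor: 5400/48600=1/9 = 3^( - 2)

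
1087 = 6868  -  5781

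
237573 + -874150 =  - 636577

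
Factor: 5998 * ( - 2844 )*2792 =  - 47626807104   =  -2^6*3^2*79^1*  349^1*2999^1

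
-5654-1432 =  - 7086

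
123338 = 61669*2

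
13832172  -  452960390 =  - 439128218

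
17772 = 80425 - 62653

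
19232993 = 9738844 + 9494149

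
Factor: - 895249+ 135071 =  - 760178 = - 2^1*47^1 * 8087^1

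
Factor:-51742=- 2^1 * 41^1*631^1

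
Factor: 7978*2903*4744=2^4 * 593^1  *2903^1*3989^1  =  109871675696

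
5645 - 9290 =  - 3645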